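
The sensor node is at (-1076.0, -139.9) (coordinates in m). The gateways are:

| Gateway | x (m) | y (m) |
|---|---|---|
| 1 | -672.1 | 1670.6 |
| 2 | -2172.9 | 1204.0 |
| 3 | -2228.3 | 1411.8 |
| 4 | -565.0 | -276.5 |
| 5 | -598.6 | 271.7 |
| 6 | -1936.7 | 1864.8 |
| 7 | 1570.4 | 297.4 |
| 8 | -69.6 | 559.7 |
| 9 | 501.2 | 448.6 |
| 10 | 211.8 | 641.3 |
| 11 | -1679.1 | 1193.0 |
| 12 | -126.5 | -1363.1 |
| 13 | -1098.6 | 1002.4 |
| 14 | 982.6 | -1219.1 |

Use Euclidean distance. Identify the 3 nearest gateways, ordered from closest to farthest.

Distances from (-1076.0, -139.9):
1: √((403.9)² + (1810.5)²) = √(163135.210 + 3277910.250) = 1855.0 m
2: √((-1096.9)² + (1343.9)²) = √(1203189.610 + 1806067.210) = 1734.7 m
3: √((-1152.3)² + (1551.7)²) = √(1327795.290 + 2407772.890) = 1932.8 m
4: √((511.0)² + (-136.6)²) = √(261121.000 + 18659.560) = 528.9 m
5: √((477.4)² + (411.6)²) = √(227910.760 + 169414.560) = 630.3 m
6: √((-860.7)² + (2004.7)²) = √(740804.490 + 4018822.090) = 2181.7 m
7: √((2646.4)² + (437.3)²) = √(7003432.960 + 191231.290) = 2682.3 m
8: √((1006.4)² + (699.6)²) = √(1012840.960 + 489440.160) = 1225.7 m
9: √((1577.2)² + (588.5)²) = √(2487559.840 + 346332.250) = 1683.4 m
10: √((1287.8)² + (781.2)²) = √(1658428.840 + 610273.440) = 1506.2 m
11: √((-603.1)² + (1332.9)²) = √(363729.610 + 1776622.410) = 1463.0 m
12: √((949.5)² + (-1223.2)²) = √(901550.250 + 1496218.240) = 1548.5 m
13: √((-22.6)² + (1142.3)²) = √(510.760 + 1304849.290) = 1142.5 m
14: √((2058.6)² + (-1079.2)²) = √(4237833.960 + 1164672.640) = 2324.3 m
Sorted: 4 (528.9 m) < 5 (630.3 m) < 13 (1142.5 m) < 8 (1225.7 m) < 11 (1463.0 m) < …

4, 5, 13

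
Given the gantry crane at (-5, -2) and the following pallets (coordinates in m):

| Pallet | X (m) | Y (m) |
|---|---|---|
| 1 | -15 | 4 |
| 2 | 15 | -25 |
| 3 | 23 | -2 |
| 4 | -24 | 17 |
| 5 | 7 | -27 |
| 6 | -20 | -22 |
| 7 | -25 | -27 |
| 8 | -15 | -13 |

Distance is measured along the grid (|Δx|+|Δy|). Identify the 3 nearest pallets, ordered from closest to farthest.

1, 8, 3

Distances from (-5, -2):
1: |-10| + |6| = 10 + 6 = 16 m
2: |20| + |-23| = 20 + 23 = 43 m
3: |28| + |0| = 28 + 0 = 28 m
4: |-19| + |19| = 19 + 19 = 38 m
5: |12| + |-25| = 12 + 25 = 37 m
6: |-15| + |-20| = 15 + 20 = 35 m
7: |-20| + |-25| = 20 + 25 = 45 m
8: |-10| + |-11| = 10 + 11 = 21 m
Sorted: 1 (16 m) < 8 (21 m) < 3 (28 m) < 6 (35 m) < 5 (37 m) < …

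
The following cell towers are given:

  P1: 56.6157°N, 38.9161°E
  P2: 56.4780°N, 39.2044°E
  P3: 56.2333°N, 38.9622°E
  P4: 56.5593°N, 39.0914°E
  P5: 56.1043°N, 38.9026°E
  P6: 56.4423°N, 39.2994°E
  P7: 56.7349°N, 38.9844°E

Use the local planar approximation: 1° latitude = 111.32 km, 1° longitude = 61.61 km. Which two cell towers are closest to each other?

Pairwise distances:
P2–P6: 7.0747 km
P2–P4: 11.4183 km
P1–P4: 12.4926 km
P1–P7: 13.9206 km
P3–P5: 14.8223 km
P4–P6: 18.2718 km
P4–P7: 20.6294 km
P1–P2: 23.4620 km
P1–P6: 30.5004 km
P2–P3: 31.0593 km
P3–P6: 31.1913 km
P2–P7: 31.6476 km
P3–P4: 37.1530 km
P6–P7: 37.9155 km
P1–P3: 42.6634 km
P5–P6: 44.8707 km
P2–P5: 45.5666 km
P4–P5: 51.9691 km
P3–P7: 55.8549 km
P1–P5: 56.9351 km
P5–P7: 70.3791 km
Closest pair: P2–P6 at 7.0747 km.

P2 and P6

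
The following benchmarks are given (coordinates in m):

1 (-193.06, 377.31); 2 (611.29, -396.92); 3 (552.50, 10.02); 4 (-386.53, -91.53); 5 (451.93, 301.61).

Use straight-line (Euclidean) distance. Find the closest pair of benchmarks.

3 and 5

Pairwise distances:
1–2: √((804.35)² + (-774.23)²) = √(646978.9225 + 599432.0929) = 1116.43 m
1–3: √((745.56)² + (-367.29)²) = √(555859.7136 + 134901.9441) = 831.12 m
1–4: √((-193.47)² + (-468.84)²) = √(37430.6409 + 219810.9456) = 507.19 m
1–5: √((644.99)² + (-75.70)²) = √(416012.1001 + 5730.4900) = 649.42 m
2–3: √((-58.79)² + (406.94)²) = √(3456.2641 + 165600.1636) = 411.16 m
2–4: √((-997.82)² + (305.39)²) = √(995644.7524 + 93263.0521) = 1043.51 m
2–5: √((-159.36)² + (698.53)²) = √(25395.6096 + 487944.1609) = 716.48 m
3–4: √((-939.03)² + (-101.55)²) = √(881777.3409 + 10312.4025) = 944.51 m
3–5: √((-100.57)² + (291.59)²) = √(10114.3249 + 85024.7281) = 308.45 m
4–5: √((838.46)² + (393.14)²) = √(703015.1716 + 154559.0596) = 926.05 m
Closest pair: 3–5 at 308.45 m.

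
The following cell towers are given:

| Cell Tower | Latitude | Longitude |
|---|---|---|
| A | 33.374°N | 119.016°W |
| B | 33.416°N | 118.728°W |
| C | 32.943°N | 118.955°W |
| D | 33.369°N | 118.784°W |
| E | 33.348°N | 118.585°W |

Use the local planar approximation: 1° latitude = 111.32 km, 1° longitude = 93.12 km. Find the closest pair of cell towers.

B and D

Pairwise distances:
B–D: √((-0.047·111.32)² + (-0.056·93.12)²) = √(27.37424 + 27.19330) = 7.387 km
B–E: √((-0.068·111.32)² + (0.143·93.12)²) = √(57.30127 + 177.32012) = 15.317 km
D–E: √((-0.021·111.32)² + (0.199·93.12)²) = √(5.46493 + 343.39351) = 18.678 km
A–D: √((-0.005·111.32)² + (0.232·93.12)²) = √(0.30980 + 466.72590) = 21.611 km
A–B: √((0.042·111.32)² + (0.288·93.12)²) = √(21.85974 + 719.23516) = 27.223 km
A–E: √((-0.026·111.32)² + (0.431·93.12)²) = √(8.37709 + 1610.79575) = 40.239 km
A–C: √((-0.431·111.32)² + (0.061·93.12)²) = √(2301.97676 + 32.26604) = 48.314 km
C–D: √((0.426·111.32)² + (0.171·93.12)²) = √(2248.87643 + 253.55849) = 50.024 km
B–C: √((-0.473·111.32)² + (-0.227·93.12)²) = √(2772.48163 + 446.82519) = 56.739 km
C–E: √((0.405·111.32)² + (0.370·93.12)²) = √(2032.62116 + 1187.10568) = 56.743 km
Closest pair: B–D at 7.387 km.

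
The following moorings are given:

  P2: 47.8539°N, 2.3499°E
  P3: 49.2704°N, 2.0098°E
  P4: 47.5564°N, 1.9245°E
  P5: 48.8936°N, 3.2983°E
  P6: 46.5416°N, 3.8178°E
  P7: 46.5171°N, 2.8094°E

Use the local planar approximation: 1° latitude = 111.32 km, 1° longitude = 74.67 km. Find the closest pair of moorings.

P2 and P4

Pairwise distances:
P2–P4: 45.8887 km
P6–P7: 75.3466 km
P3–P5: 104.9582 km
P4–P7: 133.2339 km
P2–P5: 135.6859 km
P2–P7: 152.7168 km
P2–P3: 159.7167 km
P4–P5: 180.7801 km
P4–P6: 180.9638 km
P2–P6: 182.6330 km
P3–P4: 190.9088 km
P5–P6: 264.6826 km
P5–P7: 267.0589 km
P3–P7: 312.2586 km
P3–P6: 332.4186 km
Closest pair: P2–P4 at 45.8887 km.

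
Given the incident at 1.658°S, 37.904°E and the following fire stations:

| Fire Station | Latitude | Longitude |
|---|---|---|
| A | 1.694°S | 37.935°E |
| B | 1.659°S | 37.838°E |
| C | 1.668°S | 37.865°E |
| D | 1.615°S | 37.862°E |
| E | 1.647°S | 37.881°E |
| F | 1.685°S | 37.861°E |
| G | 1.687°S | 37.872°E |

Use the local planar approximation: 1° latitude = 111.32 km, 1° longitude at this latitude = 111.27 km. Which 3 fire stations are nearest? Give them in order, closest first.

E, C, G

Distances from 1.658°S, 37.904°E:
A: √((-0.036·111.32)² + (0.031·111.27)²) = √(16.06022 + 11.89815) = 5.288 km
B: √((-0.001·111.32)² + (-0.066·111.27)²) = √(0.01239 + 53.93169) = 7.345 km
C: √((-0.010·111.32)² + (-0.039·111.27)²) = √(1.23921 + 18.83152) = 4.480 km
D: √((0.043·111.32)² + (-0.042·111.27)²) = √(22.91307 + 21.84011) = 6.690 km
E: √((0.011·111.32)² + (-0.023·111.27)²) = √(1.49945 + 6.54956) = 2.837 km
F: √((-0.027·111.32)² + (-0.043·111.27)²) = √(9.03387 + 22.89249) = 5.650 km
G: √((-0.029·111.32)² + (-0.032·111.27)²) = √(10.42179 + 12.67816) = 4.806 km
Sorted: E (2.837 km) < C (4.480 km) < G (4.806 km) < A (5.288 km) < F (5.650 km) < …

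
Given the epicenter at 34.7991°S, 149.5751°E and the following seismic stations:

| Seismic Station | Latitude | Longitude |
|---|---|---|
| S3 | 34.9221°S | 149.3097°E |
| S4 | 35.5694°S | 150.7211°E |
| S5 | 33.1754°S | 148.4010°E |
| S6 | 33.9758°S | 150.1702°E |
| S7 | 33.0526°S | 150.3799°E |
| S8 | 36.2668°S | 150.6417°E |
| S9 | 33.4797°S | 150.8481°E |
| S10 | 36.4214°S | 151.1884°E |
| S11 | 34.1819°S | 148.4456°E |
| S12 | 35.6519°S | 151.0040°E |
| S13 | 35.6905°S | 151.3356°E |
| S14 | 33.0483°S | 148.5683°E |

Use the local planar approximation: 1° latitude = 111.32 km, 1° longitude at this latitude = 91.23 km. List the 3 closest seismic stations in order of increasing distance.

Distances from 34.7991°S, 149.5751°E:
S3: 27.8159 km
S4: 135.2170 km
S5: 210.1045 km
S6: 106.5232 km
S7: 207.8222 km
S8: 190.1654 km
S9: 187.2431 km
S10: 232.9736 km
S11: 123.8497 km
S12: 161.2630 km
S13: 188.7920 km
S14: 215.4580 km
Sorted: S3 (27.8159 km) < S6 (106.5232 km) < S11 (123.8497 km) < S4 (135.2170 km) < S12 (161.2630 km) < …

S3, S6, S11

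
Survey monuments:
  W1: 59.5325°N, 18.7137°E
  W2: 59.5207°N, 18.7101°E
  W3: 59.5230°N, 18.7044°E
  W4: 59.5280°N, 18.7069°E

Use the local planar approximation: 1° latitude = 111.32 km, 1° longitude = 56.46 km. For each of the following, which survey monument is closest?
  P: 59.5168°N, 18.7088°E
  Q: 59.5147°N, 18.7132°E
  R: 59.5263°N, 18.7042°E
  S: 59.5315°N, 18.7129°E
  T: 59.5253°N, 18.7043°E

P at 59.5168°N, 18.7088°E:
  W1: 1.7695 km
  W2: 0.4403 km
  W3: 0.7335 km
  W4: 1.2514 km
  → nearest: W2 (0.4403 km)
Q at 59.5147°N, 18.7132°E:
  W1: 1.9817 km
  W2: 0.6905 km
  W3: 1.0491 km
  W4: 1.5227 km
  → nearest: W2 (0.6905 km)
R at 59.5263°N, 18.7042°E:
  W1: 0.8741 km
  W2: 0.7068 km
  W3: 0.3675 km
  W4: 0.2430 km
  → nearest: W4 (0.2430 km)
S at 59.5315°N, 18.7129°E:
  W1: 0.1201 km
  W2: 1.2126 km
  W3: 1.0610 km
  W4: 0.5163 km
  → nearest: W1 (0.1201 km)
T at 59.5253°N, 18.7043°E:
  W1: 0.9613 km
  W2: 0.6078 km
  W3: 0.2561 km
  W4: 0.3345 km
  → nearest: W3 (0.2561 km)

P→W2; Q→W2; R→W4; S→W1; T→W3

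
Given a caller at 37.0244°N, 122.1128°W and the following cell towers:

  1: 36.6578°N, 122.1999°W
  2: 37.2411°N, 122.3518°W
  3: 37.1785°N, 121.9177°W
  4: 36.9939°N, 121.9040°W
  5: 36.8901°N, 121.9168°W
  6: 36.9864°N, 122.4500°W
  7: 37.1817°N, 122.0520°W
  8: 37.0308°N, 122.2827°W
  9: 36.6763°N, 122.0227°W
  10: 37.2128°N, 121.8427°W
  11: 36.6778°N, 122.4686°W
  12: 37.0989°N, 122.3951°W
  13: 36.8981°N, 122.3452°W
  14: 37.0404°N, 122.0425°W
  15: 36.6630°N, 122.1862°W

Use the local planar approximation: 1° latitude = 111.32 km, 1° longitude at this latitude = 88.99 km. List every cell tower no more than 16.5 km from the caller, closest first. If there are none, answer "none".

Distances from 37.0244°N, 122.1128°W:
1: √((-0.3666·111.32)² + (-0.0871·88.99)²) = √(1665.448917 + 60.078451) = 41.5395 km
2: √((0.2167·111.32)² + (-0.2390·88.99)²) = √(581.921252 + 452.353771) = 32.1601 km
3: √((0.1541·111.32)² + (0.1951·88.99)²) = √(294.273851 + 301.437273) = 24.4072 km
4: √((-0.0305·111.32)² + (0.2088·88.99)²) = √(11.527790 + 345.257723) = 18.8888 km
5: √((-0.1343·111.32)² + (0.1960·88.99)²) = √(223.510752 + 304.224759) = 22.9725 km
6: √((-0.0380·111.32)² + (-0.3372·88.99)²) = √(17.894254 + 900.445735) = 30.3041 km
7: √((0.1573·111.32)² + (0.0608·88.99)²) = √(306.622373 + 29.274506) = 18.3275 km
8: √((0.0064·111.32)² + (-0.1699·88.99)²) = √(0.507582 + 228.596287) = 15.1362 km
9: √((-0.3481·111.32)² + (0.0901·88.99)²) = √(1501.600630 + 64.288308) = 39.5713 km
10: √((0.1884·111.32)² + (0.2701·88.99)²) = √(439.853642 + 577.738862) = 31.8997 km
11: √((-0.3466·111.32)² + (-0.3558·88.99)²) = √(1488.687398 + 1002.522898) = 49.9120 km
12: √((0.0745·111.32)² + (-0.2823·88.99)²) = √(68.779488 + 631.108704) = 26.4554 km
13: √((-0.1263·111.32)² + (-0.2324·88.99)²) = √(197.675614 + 427.715177) = 25.0078 km
14: √((0.0160·111.32)² + (0.0703·88.99)²) = √(3.172388 + 39.137498) = 6.5046 km
15: √((-0.3614·111.32)² + (-0.0734·88.99)²) = √(1618.537223 + 42.665273) = 40.7579 km
Threshold 16.5 km: 14 (6.5046 km), 8 (15.1362 km) are within range.

14, 8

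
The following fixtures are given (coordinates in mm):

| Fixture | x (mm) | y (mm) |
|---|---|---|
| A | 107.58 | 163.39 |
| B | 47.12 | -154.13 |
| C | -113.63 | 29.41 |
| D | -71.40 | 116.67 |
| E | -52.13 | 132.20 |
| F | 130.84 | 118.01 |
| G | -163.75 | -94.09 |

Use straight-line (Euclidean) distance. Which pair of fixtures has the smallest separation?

Pairwise distances:
A–B: √((-60.46)² + (-317.52)²) = √(3655.4116 + 100818.9504) = 323.22 mm
A–C: √((-221.21)² + (-133.98)²) = √(48933.8641 + 17950.6404) = 258.62 mm
A–D: √((-178.98)² + (-46.72)²) = √(32033.8404 + 2182.7584) = 184.98 mm
A–E: √((-159.71)² + (-31.19)²) = √(25507.2841 + 972.8161) = 162.73 mm
A–F: √((23.26)² + (-45.38)²) = √(541.0276 + 2059.3444) = 50.99 mm
A–G: √((-271.33)² + (-257.48)²) = √(73619.9689 + 66295.9504) = 374.05 mm
B–C: √((-160.75)² + (183.54)²) = √(25840.5625 + 33686.9316) = 243.98 mm
B–D: √((-118.52)² + (270.80)²) = √(14046.9904 + 73332.6400) = 295.60 mm
B–E: √((-99.25)² + (286.33)²) = √(9850.5625 + 81984.8689) = 303.04 mm
B–F: √((83.72)² + (272.14)²) = √(7009.0384 + 74060.1796) = 284.73 mm
B–G: √((-210.87)² + (60.04)²) = √(44466.1569 + 3604.8016) = 219.25 mm
C–D: √((42.23)² + (87.26)²) = √(1783.3729 + 7614.3076) = 96.94 mm
C–E: √((61.50)² + (102.79)²) = √(3782.2500 + 10565.7841) = 119.78 mm
C–F: √((244.47)² + (88.60)²) = √(59765.5809 + 7849.9600) = 260.03 mm
C–G: √((-50.12)² + (-123.50)²) = √(2512.0144 + 15252.2500) = 133.28 mm
D–E: √((19.27)² + (15.53)²) = √(371.3329 + 241.1809) = 24.75 mm
D–F: √((202.24)² + (1.34)²) = √(40901.0176 + 1.7956) = 202.24 mm
D–G: √((-92.35)² + (-210.76)²) = √(8528.5225 + 44419.7776) = 230.10 mm
E–F: √((182.97)² + (-14.19)²) = √(33478.0209 + 201.3561) = 183.52 mm
E–G: √((-111.62)² + (-226.29)²) = √(12459.0244 + 51207.1641) = 252.32 mm
F–G: √((-294.59)² + (-212.10)²) = √(86783.2681 + 44986.4100) = 363.00 mm
Closest pair: D–E at 24.75 mm.

D and E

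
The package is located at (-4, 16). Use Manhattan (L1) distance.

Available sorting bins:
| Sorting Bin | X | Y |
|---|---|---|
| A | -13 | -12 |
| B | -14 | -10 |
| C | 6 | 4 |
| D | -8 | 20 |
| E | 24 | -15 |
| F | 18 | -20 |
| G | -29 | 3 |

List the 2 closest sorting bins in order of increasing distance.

D, C

Distances from (-4, 16):
A: |-9| + |-28| = 9 + 28 = 37
B: |-10| + |-26| = 10 + 26 = 36
C: |10| + |-12| = 10 + 12 = 22
D: |-4| + |4| = 4 + 4 = 8
E: |28| + |-31| = 28 + 31 = 59
F: |22| + |-36| = 22 + 36 = 58
G: |-25| + |-13| = 25 + 13 = 38
Sorted: D (8) < C (22) < B (36) < A (37) < …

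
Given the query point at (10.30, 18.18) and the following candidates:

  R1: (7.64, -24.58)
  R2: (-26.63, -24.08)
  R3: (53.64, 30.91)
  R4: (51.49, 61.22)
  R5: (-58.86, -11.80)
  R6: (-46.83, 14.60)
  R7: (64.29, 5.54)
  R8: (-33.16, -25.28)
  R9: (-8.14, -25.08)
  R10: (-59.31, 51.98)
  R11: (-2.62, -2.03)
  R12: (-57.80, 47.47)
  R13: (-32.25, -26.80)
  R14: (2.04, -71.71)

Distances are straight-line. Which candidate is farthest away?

R14

Distances from (10.30, 18.18):
R1: √((-2.66)² + (-42.76)²) = √(7.0756 + 1828.4176) = 42.84
R2: √((-36.93)² + (-42.26)²) = √(1363.8249 + 1785.9076) = 56.12
R3: √((43.34)² + (12.73)²) = √(1878.3556 + 162.0529) = 45.17
R4: √((41.19)² + (43.04)²) = √(1696.6161 + 1852.4416) = 59.57
R5: √((-69.16)² + (-29.98)²) = √(4783.1056 + 898.8004) = 75.38
R6: √((-57.13)² + (-3.58)²) = √(3263.8369 + 12.8164) = 57.24
R7: √((53.99)² + (-12.64)²) = √(2914.9201 + 159.7696) = 55.45
R8: √((-43.46)² + (-43.46)²) = √(1888.7716 + 1888.7716) = 61.46
R9: √((-18.44)² + (-43.26)²) = √(340.0336 + 1871.4276) = 47.03
R10: √((-69.61)² + (33.80)²) = √(4845.5521 + 1142.4400) = 77.38
R11: √((-12.92)² + (-20.21)²) = √(166.9264 + 408.4441) = 23.99
R12: √((-68.10)² + (29.29)²) = √(4637.6100 + 857.9041) = 74.13
R13: √((-42.55)² + (-44.98)²) = √(1810.5025 + 2023.2004) = 61.92
R14: √((-8.26)² + (-89.89)²) = √(68.2276 + 8080.2121) = 90.27
Maximum: R14 at 90.27.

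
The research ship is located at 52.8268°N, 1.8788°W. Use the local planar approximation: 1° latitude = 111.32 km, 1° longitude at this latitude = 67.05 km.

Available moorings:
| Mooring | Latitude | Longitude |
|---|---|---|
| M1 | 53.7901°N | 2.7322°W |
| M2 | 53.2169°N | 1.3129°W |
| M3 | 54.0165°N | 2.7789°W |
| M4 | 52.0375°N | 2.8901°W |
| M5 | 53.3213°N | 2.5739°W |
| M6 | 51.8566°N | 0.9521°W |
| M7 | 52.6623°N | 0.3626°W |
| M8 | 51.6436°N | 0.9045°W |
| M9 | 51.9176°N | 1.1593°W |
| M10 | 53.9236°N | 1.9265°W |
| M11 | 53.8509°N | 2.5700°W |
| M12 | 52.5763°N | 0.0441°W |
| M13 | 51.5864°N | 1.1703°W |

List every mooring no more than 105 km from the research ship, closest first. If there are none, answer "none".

M2, M5, M7

Distances from 52.8268°N, 1.8788°W:
M1: √((0.9633·111.32)² + (-0.8534·67.05)²) = √(11499.250001 + 3274.182187) = 121.5460 km
M2: √((0.3901·111.32)² + (0.5659·67.05)²) = √(1885.811570 + 1439.716402) = 57.6674 km
M3: √((1.1897·111.32)² + (-0.9001·67.05)²) = √(17539.665978 + 3642.328296) = 145.5404 km
M4: √((-0.7893·111.32)² + (-1.0113·67.05)²) = √(7720.236434 + 4597.879433) = 110.9870 km
M5: √((0.4945·111.32)² + (-0.6951·67.05)²) = √(3030.253679 + 2172.161648) = 72.1278 km
M6: √((-0.9702·111.32)² + (0.9267·67.05)²) = √(11664.575431 + 3860.787429) = 124.6008 km
M7: √((-0.1645·111.32)² + (1.5162·67.05)²) = √(335.334471 + 10335.001619) = 103.2973 km
M8: √((-1.1832·111.32)² + (0.9743·67.05)²) = √(17348.531433 + 4267.592758) = 147.0242 km
M9: √((-0.9092·111.32)² + (0.7195·67.05)²) = √(10243.898093 + 2327.336394) = 112.1215 km
M10: √((1.0968·111.32)² + (-0.0477·67.05)²) = √(14907.378517 + 10.229027) = 122.1377 km
M11: √((1.0241·111.32)² + (-0.6912·67.05)²) = √(12996.641144 + 2147.855317) = 123.0630 km
M12: √((-0.2505·111.32)² + (1.8347·67.05)²) = √(777.610034 + 15133.092487) = 126.1376 km
M13: √((-1.2404·111.32)² + (0.7085·67.05)²) = √(19066.453142 + 2256.717899) = 146.0246 km
Threshold 105 km: M2 (57.6674 km), M5 (72.1278 km), M7 (103.2973 km) are within range.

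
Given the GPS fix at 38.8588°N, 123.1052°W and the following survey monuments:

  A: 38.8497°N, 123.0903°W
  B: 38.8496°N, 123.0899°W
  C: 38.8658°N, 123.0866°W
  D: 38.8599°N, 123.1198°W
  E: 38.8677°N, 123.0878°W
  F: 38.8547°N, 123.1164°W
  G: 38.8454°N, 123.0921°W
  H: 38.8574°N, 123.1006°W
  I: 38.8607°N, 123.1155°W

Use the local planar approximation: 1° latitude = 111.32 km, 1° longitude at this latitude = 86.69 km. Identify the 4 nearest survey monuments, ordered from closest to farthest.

Distances from 38.8588°N, 123.1052°W:
A: 1.6415 km
B: 1.6757 km
C: 1.7909 km
D: 1.2716 km
E: 1.8047 km
F: 1.0729 km
G: 1.8748 km
H: 0.4281 km
I: 0.9176 km
Sorted: H (0.4281 km) < I (0.9176 km) < F (1.0729 km) < D (1.2716 km) < A (1.6415 km) < B (1.6757 km) < …

H, I, F, D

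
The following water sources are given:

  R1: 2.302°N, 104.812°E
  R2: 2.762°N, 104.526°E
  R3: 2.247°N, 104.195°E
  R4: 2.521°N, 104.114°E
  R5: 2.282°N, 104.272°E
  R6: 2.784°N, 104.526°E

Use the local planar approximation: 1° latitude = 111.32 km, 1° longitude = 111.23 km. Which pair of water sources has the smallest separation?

Pairwise distances:
R1–R2: √((0.460·111.32)² + (-0.286·111.23)²) = √(2622.17733 + 1011.98935) = 60.284 km
R1–R3: √((-0.055·111.32)² + (-0.617·111.23)²) = √(37.48623 + 4709.92729) = 68.901 km
R1–R4: √((0.219·111.32)² + (-0.698·111.23)²) = √(594.33954 + 6027.74289) = 81.376 km
R1–R5: √((-0.020·111.32)² + (-0.540·111.23)²) = √(4.95686 + 3607.70812) = 60.105 km
R1–R6: √((0.482·111.32)² + (-0.286·111.23)²) = √(2878.99209 + 1011.98935) = 62.378 km
R2–R3: √((-0.515·111.32)² + (-0.331·111.23)²) = √(3286.70597 + 1355.50106) = 68.134 km
R2–R4: √((-0.241·111.32)² + (-0.412·111.23)²) = √(719.74802 + 2100.09193) = 53.102 km
R2–R5: √((-0.480·111.32)² + (-0.254·111.23)²) = √(2855.14961 + 798.19924) = 60.443 km
R2–R6: √((0.022·111.32)² + (0.000·111.23)²) = √(5.99780 + 0.00000) = 2.449 km
R3–R4: √((0.274·111.32)² + (-0.081·111.23)²) = √(930.35248 + 81.17343) = 31.804 km
R3–R5: √((0.035·111.32)² + (0.077·111.23)²) = √(15.18037 + 73.35426) = 9.409 km
R3–R6: √((0.537·111.32)² + (0.331·111.23)²) = √(3573.50971 + 1355.50106) = 70.207 km
R4–R5: √((-0.239·111.32)² + (0.158·111.23)²) = √(707.85157 + 308.85743) = 31.886 km
R4–R6: √((0.263·111.32)² + (0.412·111.23)²) = √(857.15210 + 2100.09193) = 54.381 km
R5–R6: √((0.502·111.32)² + (0.254·111.23)²) = √(3122.86945 + 798.19924) = 62.618 km
Closest pair: R2–R6 at 2.449 km.

R2 and R6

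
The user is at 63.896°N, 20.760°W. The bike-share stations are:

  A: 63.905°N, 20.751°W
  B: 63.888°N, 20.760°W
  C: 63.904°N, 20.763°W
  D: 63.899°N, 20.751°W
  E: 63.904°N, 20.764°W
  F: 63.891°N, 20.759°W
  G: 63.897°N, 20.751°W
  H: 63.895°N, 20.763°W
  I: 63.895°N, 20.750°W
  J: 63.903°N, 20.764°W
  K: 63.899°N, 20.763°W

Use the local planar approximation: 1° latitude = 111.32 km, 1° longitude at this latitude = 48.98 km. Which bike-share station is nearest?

Distances from 63.896°N, 20.760°W:
A: √((0.009·111.32)² + (0.009·48.98)²) = √(1.00376 + 0.19432) = 1.095 km
B: √((-0.008·111.32)² + (0.000·48.98)²) = √(0.79310 + 0.00000) = 0.891 km
C: √((0.008·111.32)² + (-0.003·48.98)²) = √(0.79310 + 0.02159) = 0.903 km
D: √((0.003·111.32)² + (0.009·48.98)²) = √(0.11153 + 0.19432) = 0.553 km
E: √((0.008·111.32)² + (-0.004·48.98)²) = √(0.79310 + 0.03838) = 0.912 km
F: √((-0.005·111.32)² + (0.001·48.98)²) = √(0.30980 + 0.00240) = 0.559 km
G: √((0.001·111.32)² + (0.009·48.98)²) = √(0.01239 + 0.19432) = 0.455 km
H: √((-0.001·111.32)² + (-0.003·48.98)²) = √(0.01239 + 0.02159) = 0.184 km
I: √((-0.001·111.32)² + (0.010·48.98)²) = √(0.01239 + 0.23990) = 0.502 km
J: √((0.007·111.32)² + (-0.004·48.98)²) = √(0.60721 + 0.03838) = 0.803 km
K: √((0.003·111.32)² + (-0.003·48.98)²) = √(0.11153 + 0.02159) = 0.365 km
Minimum: H at 0.184 km.

H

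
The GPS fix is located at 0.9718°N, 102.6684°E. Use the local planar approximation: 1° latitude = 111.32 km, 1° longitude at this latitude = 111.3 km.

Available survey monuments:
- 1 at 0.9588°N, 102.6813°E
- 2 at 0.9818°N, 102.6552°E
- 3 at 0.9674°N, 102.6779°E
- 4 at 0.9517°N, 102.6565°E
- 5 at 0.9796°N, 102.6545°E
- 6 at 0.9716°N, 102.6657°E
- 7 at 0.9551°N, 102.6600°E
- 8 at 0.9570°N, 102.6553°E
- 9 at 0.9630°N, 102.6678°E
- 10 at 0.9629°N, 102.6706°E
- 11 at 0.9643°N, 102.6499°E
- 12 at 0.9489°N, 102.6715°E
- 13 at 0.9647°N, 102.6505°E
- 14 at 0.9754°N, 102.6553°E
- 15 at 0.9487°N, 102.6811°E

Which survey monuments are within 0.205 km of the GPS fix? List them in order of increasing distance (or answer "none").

Distances from 0.9718°N, 102.6684°E:
1: √((-0.0130·111.32)² + (0.0129·111.3)²) = √(2.094272 + 2.061435) = 2.0386 km
2: √((0.0100·111.32)² + (-0.0132·111.3)²) = √(1.239214 + 2.158431) = 1.8433 km
3: √((-0.0044·111.32)² + (0.0095·111.3)²) = √(0.239912 + 1.117989) = 1.1653 km
4: √((-0.0201·111.32)² + (-0.0119·111.3)²) = √(5.006549 + 1.754221) = 2.6001 km
5: √((0.0078·111.32)² + (-0.0139·111.3)²) = √(0.753938 + 2.393426) = 1.7741 km
6: √((-0.0002·111.32)² + (-0.0027·111.3)²) = √(0.000496 + 0.090306) = 0.3013 km
7: √((-0.0167·111.32)² + (-0.0084·111.3)²) = √(3.456045 + 0.874075) = 2.0809 km
8: √((-0.0148·111.32)² + (-0.0131·111.3)²) = √(2.714375 + 2.125851) = 2.2001 km
9: √((-0.0088·111.32)² + (-0.0006·111.3)²) = √(0.959648 + 0.004460) = 0.9819 km
10: √((-0.0089·111.32)² + (0.0022·111.3)²) = √(0.981582 + 0.059956) = 1.0206 km
11: √((-0.0075·111.32)² + (-0.0185·111.3)²) = √(0.697058 + 4.239687) = 2.2219 km
12: √((-0.0229·111.32)² + (0.0031·111.3)²) = √(6.498563 + 0.119046) = 2.5725 km
13: √((-0.0071·111.32)² + (-0.0179·111.3)²) = √(0.624688 + 3.969140) = 2.1433 km
14: √((0.0036·111.32)² + (-0.0131·111.3)²) = √(0.160602 + 2.125851) = 1.5121 km
15: √((-0.0231·111.32)² + (0.0127·111.3)²) = √(6.612571 + 1.998011) = 2.9344 km
Threshold 0.205 km: none within range.

none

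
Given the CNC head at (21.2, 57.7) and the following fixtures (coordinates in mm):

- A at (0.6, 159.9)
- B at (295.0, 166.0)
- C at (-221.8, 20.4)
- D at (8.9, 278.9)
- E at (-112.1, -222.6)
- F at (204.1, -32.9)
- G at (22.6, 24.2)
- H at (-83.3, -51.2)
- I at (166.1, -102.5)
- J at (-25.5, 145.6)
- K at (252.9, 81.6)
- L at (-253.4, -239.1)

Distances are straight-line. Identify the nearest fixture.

Distances from (21.2, 57.7):
A: √((-20.6)² + (102.2)²) = √(424.360 + 10444.840) = 104.3 mm
B: √((273.8)² + (108.3)²) = √(74966.440 + 11728.890) = 294.4 mm
C: √((-243.0)² + (-37.3)²) = √(59049.000 + 1391.290) = 245.8 mm
D: √((-12.3)² + (221.2)²) = √(151.290 + 48929.440) = 221.5 mm
E: √((-133.3)² + (-280.3)²) = √(17768.890 + 78568.090) = 310.4 mm
F: √((182.9)² + (-90.6)²) = √(33452.410 + 8208.360) = 204.1 mm
G: √((1.4)² + (-33.5)²) = √(1.960 + 1122.250) = 33.5 mm
H: √((-104.5)² + (-108.9)²) = √(10920.250 + 11859.210) = 150.9 mm
I: √((144.9)² + (-160.2)²) = √(20996.010 + 25664.040) = 216.0 mm
J: √((-46.7)² + (87.9)²) = √(2180.890 + 7726.410) = 99.5 mm
K: √((231.7)² + (23.9)²) = √(53684.890 + 571.210) = 232.9 mm
L: √((-274.6)² + (-296.8)²) = √(75405.160 + 88090.240) = 404.3 mm
Minimum: G at 33.5 mm.

G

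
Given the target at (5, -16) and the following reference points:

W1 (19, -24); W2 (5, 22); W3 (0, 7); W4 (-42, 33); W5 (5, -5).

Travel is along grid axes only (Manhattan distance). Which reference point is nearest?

W5

Distances from (5, -16):
W1: 22
W2: 38
W3: 28
W4: 96
W5: 11
Minimum: W5 at 11.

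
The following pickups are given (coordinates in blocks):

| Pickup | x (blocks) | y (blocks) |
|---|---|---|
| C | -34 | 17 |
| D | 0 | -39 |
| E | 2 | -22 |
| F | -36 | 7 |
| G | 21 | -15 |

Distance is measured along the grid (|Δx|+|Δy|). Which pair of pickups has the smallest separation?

Pairwise distances:
C–D: |34| + |-56| = 34 + 56 = 90 blocks
C–E: |36| + |-39| = 36 + 39 = 75 blocks
C–F: |-2| + |-10| = 2 + 10 = 12 blocks
C–G: |55| + |-32| = 55 + 32 = 87 blocks
D–E: |2| + |17| = 2 + 17 = 19 blocks
D–F: |-36| + |46| = 36 + 46 = 82 blocks
D–G: |21| + |24| = 21 + 24 = 45 blocks
E–F: |-38| + |29| = 38 + 29 = 67 blocks
E–G: |19| + |7| = 19 + 7 = 26 blocks
F–G: |57| + |-22| = 57 + 22 = 79 blocks
Closest pair: C–F at 12 blocks.

C and F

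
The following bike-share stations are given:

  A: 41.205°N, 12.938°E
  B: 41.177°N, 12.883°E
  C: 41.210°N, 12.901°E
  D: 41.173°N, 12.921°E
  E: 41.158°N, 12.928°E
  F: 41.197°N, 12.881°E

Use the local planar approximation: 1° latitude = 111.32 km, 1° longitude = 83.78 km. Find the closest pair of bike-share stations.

Pairwise distances:
A–B: √((-0.028·111.32)² + (-0.055·83.78)²) = √(9.71544 + 21.23274) = 5.563 km
A–C: √((0.005·111.32)² + (-0.037·83.78)²) = √(0.30980 + 9.60913) = 3.149 km
A–D: √((-0.032·111.32)² + (-0.017·83.78)²) = √(12.68955 + 2.02852) = 3.836 km
A–E: √((-0.047·111.32)² + (-0.010·83.78)²) = √(27.37424 + 0.70191) = 5.299 km
A–F: √((-0.008·111.32)² + (-0.057·83.78)²) = √(0.79310 + 22.80502) = 4.858 km
B–C: √((0.033·111.32)² + (0.018·83.78)²) = √(13.49504 + 2.27418) = 3.971 km
B–D: √((-0.004·111.32)² + (0.038·83.78)²) = √(0.19827 + 10.13556) = 3.215 km
B–E: √((-0.019·111.32)² + (0.045·83.78)²) = √(4.47356 + 14.21365) = 4.323 km
B–F: √((0.020·111.32)² + (-0.002·83.78)²) = √(4.95686 + 0.02808) = 2.233 km
C–D: √((-0.037·111.32)² + (0.020·83.78)²) = √(16.96484 + 2.80764) = 4.447 km
C–E: √((-0.052·111.32)² + (0.027·83.78)²) = √(33.50835 + 5.11692) = 6.215 km
C–F: √((-0.013·111.32)² + (-0.020·83.78)²) = √(2.09427 + 2.80764) = 2.214 km
D–E: √((-0.015·111.32)² + (0.007·83.78)²) = √(2.78823 + 0.34394) = 1.770 km
D–F: √((0.024·111.32)² + (-0.040·83.78)²) = √(7.13787 + 11.23054) = 4.286 km
E–F: √((0.039·111.32)² + (-0.047·83.78)²) = √(18.84845 + 15.50517) = 5.861 km
Closest pair: D–E at 1.770 km.

D and E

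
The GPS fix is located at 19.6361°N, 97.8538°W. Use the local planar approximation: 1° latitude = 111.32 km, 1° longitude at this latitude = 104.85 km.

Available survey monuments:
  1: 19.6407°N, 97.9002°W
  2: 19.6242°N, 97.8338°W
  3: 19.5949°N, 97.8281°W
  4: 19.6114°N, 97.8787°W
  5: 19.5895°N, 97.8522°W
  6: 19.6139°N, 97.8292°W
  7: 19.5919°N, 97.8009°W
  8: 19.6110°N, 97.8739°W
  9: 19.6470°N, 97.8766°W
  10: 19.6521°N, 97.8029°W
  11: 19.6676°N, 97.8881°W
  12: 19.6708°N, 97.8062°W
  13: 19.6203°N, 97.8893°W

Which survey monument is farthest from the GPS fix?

Distances from 19.6361°N, 97.8538°W:
1: √((0.0046·111.32)² + (-0.0464·104.85)²) = √(0.262218 + 23.668614) = 4.8919 km
2: √((-0.0119·111.32)² + (0.0200·104.85)²) = √(1.754851 + 4.397409) = 2.4804 km
3: √((-0.0412·111.32)² + (0.0257·104.85)²) = √(21.034918 + 7.261112) = 5.3194 km
4: √((-0.0247·111.32)² + (-0.0249·104.85)²) = √(7.560322 + 6.816094) = 3.7916 km
5: √((-0.0466·111.32)² + (0.0016·104.85)²) = √(26.910281 + 0.028143) = 5.1902 km
6: √((-0.0222·111.32)² + (0.0246·104.85)²) = √(6.107343 + 6.652840) = 3.5721 km
7: √((-0.0442·111.32)² + (0.0529·104.85)²) = √(24.209785 + 30.764383) = 7.4145 km
8: √((-0.0251·111.32)² + (-0.0201·104.85)²) = √(7.807174 + 4.441493) = 3.4998 km
9: √((0.0109·111.32)² + (-0.0228·104.85)²) = √(1.472310 + 5.714873) = 2.6809 km
10: √((0.0160·111.32)² + (0.0509·104.85)²) = √(3.172388 + 28.482128) = 5.6262 km
11: √((0.0315·111.32)² + (-0.0343·104.85)²) = √(12.296103 + 12.933769) = 5.0229 km
12: √((0.0347·111.32)² + (0.0476·104.85)²) = √(14.921255 + 24.908684) = 6.3111 km
13: √((-0.0158·111.32)² + (-0.0355·104.85)²) = √(3.093574 + 13.854587) = 4.1168 km
Maximum: 7 at 7.4145 km.

7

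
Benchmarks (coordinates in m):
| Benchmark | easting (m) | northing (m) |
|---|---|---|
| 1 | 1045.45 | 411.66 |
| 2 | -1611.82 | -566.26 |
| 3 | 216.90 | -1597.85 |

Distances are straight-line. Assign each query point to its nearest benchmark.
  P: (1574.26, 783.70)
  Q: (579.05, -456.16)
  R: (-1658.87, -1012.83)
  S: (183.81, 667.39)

P→1; Q→1; R→2; S→1

P at (1574.26, 783.70):
  1: 646.57 m
  2: 3460.27 m
  3: 2741.21 m
  → nearest: 1 (646.57 m)
Q at (579.05, -456.16):
  1: 985.21 m
  2: 2193.63 m
  3: 1197.75 m
  → nearest: 1 (985.21 m)
R at (-1658.87, -1012.83):
  1: 3056.55 m
  2: 449.04 m
  3: 1964.88 m
  → nearest: 2 (449.04 m)
S at (183.81, 667.39):
  1: 898.79 m
  2: 2178.57 m
  3: 2265.48 m
  → nearest: 1 (898.79 m)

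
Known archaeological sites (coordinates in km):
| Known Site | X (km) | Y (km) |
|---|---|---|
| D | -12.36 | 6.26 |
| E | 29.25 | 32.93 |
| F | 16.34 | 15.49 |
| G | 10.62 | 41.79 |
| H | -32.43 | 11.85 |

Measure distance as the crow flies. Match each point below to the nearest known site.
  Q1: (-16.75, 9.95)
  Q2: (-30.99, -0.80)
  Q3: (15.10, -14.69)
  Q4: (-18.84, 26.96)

Q1 at (-16.75, 9.95):
  D: 5.73 km
  E: 51.42 km
  F: 33.55 km
  G: 41.99 km
  H: 15.79 km
  → nearest: D (5.73 km)
Q2 at (-30.99, -0.80):
  D: 19.92 km
  E: 69.04 km
  F: 50.05 km
  G: 59.54 km
  H: 12.73 km
  → nearest: H (12.73 km)
Q3 at (15.10, -14.69):
  D: 34.54 km
  E: 49.68 km
  F: 30.21 km
  G: 56.66 km
  H: 54.44 km
  → nearest: F (30.21 km)
Q4 at (-18.84, 26.96):
  D: 21.69 km
  E: 48.46 km
  F: 37.00 km
  G: 32.98 km
  H: 20.32 km
  → nearest: H (20.32 km)

Q1→D; Q2→H; Q3→F; Q4→H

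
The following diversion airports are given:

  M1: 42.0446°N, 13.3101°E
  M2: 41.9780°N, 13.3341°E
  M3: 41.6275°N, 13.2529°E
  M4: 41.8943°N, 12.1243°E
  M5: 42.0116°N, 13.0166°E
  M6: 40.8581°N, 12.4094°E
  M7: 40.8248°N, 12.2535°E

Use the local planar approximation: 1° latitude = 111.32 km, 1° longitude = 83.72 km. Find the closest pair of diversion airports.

Pairwise distances:
M1–M2: 7.6814 km
M1–M3: 46.6779 km
M1–M4: 100.6752 km
M1–M5: 24.8449 km
M1–M6: 152.0907 km
M1–M7: 162.0597 km
M2–M3: 39.6054 km
M2–M4: 101.7121 km
M2–M5: 26.8430 km
M2–M6: 146.7486 km
M2–M7: 157.0489 km
M3–M4: 99.0443 km
M3–M5: 47.1128 km
M3–M6: 111.0078 km
M3–M7: 122.4142 km
M4–M5: 75.8360 km
M4–M6: 117.7934 km
M4–M7: 119.5471 km
M5–M6: 138.1039 km
M5–M7: 146.7507 km
M6–M7: 13.5682 km
Closest pair: M1–M2 at 7.6814 km.

M1 and M2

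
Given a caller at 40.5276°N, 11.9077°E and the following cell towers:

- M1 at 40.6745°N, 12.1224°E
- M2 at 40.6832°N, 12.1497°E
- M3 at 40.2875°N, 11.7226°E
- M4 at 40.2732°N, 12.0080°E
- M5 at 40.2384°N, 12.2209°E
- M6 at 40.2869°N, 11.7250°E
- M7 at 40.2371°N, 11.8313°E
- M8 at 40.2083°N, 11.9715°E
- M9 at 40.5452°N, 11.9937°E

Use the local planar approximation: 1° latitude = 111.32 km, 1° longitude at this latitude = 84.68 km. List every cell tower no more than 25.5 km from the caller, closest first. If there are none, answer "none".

M9, M1

Distances from 40.5276°N, 11.9077°E:
M1: √((0.1469·111.32)² + (0.2147·84.68)²) = √(267.417600 + 330.541343) = 24.4532 km
M2: √((0.1556·111.32)² + (0.2420·84.68)²) = √(300.030621 + 419.945015) = 26.8324 km
M3: √((-0.2401·111.32)² + (-0.1851·84.68)²) = √(714.382349 + 245.682677) = 30.9849 km
M4: √((-0.2544·111.32)² + (0.1003·84.68)²) = √(802.011525 + 72.137912) = 29.5660 km
M5: √((-0.2892·111.32)² + (0.3132·84.68)²) = √(1036.437153 + 703.404602) = 41.7114 km
M6: √((-0.2407·111.32)² + (-0.1827·84.68)²) = √(717.957234 + 239.352955) = 30.9404 km
M7: √((-0.2905·111.32)² + (-0.0764·84.68)²) = √(1045.775995 + 41.855103) = 32.9793 km
M8: √((-0.3193·111.32)² + (0.0638·84.68)²) = √(1263.409774 + 29.187914) = 35.9527 km
M9: √((0.0176·111.32)² + (0.0860·84.68)²) = √(3.838590 + 53.034515) = 7.5414 km
Threshold 25.5 km: M9 (7.5414 km), M1 (24.4532 km) are within range.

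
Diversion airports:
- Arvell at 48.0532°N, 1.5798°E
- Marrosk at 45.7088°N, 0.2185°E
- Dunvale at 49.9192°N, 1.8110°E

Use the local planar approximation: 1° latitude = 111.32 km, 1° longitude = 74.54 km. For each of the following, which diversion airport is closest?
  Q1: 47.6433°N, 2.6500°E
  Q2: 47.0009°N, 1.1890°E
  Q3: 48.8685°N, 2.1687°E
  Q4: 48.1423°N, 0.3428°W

Q1 at 47.6433°N, 2.6500°E:
  Arvell: 91.9010 km
  Marrosk: 281.4683 km
  Dunvale: 260.9578 km
  → nearest: Arvell (91.9010 km)
Q2 at 47.0009°N, 1.1890°E:
  Arvell: 120.7097 km
  Marrosk: 161.0037 km
  Dunvale: 328.1569 km
  → nearest: Arvell (120.7097 km)
Q3 at 48.8685°N, 2.1687°E:
  Arvell: 100.8174 km
  Marrosk: 380.5934 km
  Dunvale: 119.9645 km
  → nearest: Arvell (100.8174 km)
Q4 at 48.1423°N, 0.3428°W:
  Arvell: 143.6534 km
  Marrosk: 274.1092 km
  Dunvale: 254.7569 km
  → nearest: Arvell (143.6534 km)

Q1→Arvell; Q2→Arvell; Q3→Arvell; Q4→Arvell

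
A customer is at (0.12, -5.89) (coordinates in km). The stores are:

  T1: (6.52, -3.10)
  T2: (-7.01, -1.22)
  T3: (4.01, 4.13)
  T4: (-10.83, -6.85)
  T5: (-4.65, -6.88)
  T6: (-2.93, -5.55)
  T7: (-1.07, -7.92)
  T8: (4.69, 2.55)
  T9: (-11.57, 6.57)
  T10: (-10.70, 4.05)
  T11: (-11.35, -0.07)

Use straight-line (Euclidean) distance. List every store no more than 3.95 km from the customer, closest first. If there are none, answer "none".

Distances from (0.12, -5.89):
T1: √((6.40)² + (2.79)²) = √(40.9600 + 7.7841) = 6.98 km
T2: √((-7.13)² + (4.67)²) = √(50.8369 + 21.8089) = 8.52 km
T3: √((3.89)² + (10.02)²) = √(15.1321 + 100.4004) = 10.75 km
T4: √((-10.95)² + (-0.96)²) = √(119.9025 + 0.9216) = 10.99 km
T5: √((-4.77)² + (-0.99)²) = √(22.7529 + 0.9801) = 4.87 km
T6: √((-3.05)² + (0.34)²) = √(9.3025 + 0.1156) = 3.07 km
T7: √((-1.19)² + (-2.03)²) = √(1.4161 + 4.1209) = 2.35 km
T8: √((4.57)² + (8.44)²) = √(20.8849 + 71.2336) = 9.60 km
T9: √((-11.69)² + (12.46)²) = √(136.6561 + 155.2516) = 17.09 km
T10: √((-10.82)² + (9.94)²) = √(117.0724 + 98.8036) = 14.69 km
T11: √((-11.47)² + (5.82)²) = √(131.5609 + 33.8724) = 12.86 km
Threshold 3.95 km: T7 (2.35 km), T6 (3.07 km) are within range.

T7, T6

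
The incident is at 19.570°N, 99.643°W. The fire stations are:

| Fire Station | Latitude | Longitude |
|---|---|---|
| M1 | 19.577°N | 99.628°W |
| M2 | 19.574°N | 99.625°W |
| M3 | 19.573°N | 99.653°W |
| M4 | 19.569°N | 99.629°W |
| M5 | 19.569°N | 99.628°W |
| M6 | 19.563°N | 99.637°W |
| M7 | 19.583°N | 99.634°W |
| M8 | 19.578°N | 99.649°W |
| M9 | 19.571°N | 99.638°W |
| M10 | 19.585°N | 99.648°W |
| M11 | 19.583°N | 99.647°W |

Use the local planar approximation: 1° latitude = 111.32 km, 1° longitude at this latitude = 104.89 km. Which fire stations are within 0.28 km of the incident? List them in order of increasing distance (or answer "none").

none

Distances from 19.570°N, 99.643°W:
M1: 1.756 km
M2: 1.940 km
M3: 1.101 km
M4: 1.473 km
M5: 1.577 km
M6: 1.002 km
M7: 1.728 km
M8: 1.090 km
M9: 0.536 km
M10: 1.750 km
M11: 1.507 km
Threshold 0.28 km: none within range.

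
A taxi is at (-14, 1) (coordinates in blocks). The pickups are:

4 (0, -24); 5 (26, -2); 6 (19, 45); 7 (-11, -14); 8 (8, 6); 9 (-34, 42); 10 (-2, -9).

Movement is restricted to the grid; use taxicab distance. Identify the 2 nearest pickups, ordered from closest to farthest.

Distances from (-14, 1):
4: |14| + |-25| = 14 + 25 = 39 blocks
5: |40| + |-3| = 40 + 3 = 43 blocks
6: |33| + |44| = 33 + 44 = 77 blocks
7: |3| + |-15| = 3 + 15 = 18 blocks
8: |22| + |5| = 22 + 5 = 27 blocks
9: |-20| + |41| = 20 + 41 = 61 blocks
10: |12| + |-10| = 12 + 10 = 22 blocks
Sorted: 7 (18 blocks) < 10 (22 blocks) < 8 (27 blocks) < 4 (39 blocks) < …

7, 10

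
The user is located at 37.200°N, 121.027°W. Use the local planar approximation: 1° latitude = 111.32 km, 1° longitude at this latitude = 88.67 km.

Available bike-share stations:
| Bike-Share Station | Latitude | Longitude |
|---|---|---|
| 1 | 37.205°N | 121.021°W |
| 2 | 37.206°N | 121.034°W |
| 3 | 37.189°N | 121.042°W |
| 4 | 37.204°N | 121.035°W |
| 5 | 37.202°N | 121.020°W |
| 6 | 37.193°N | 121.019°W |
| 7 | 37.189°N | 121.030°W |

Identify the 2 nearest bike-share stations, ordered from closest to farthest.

Distances from 37.200°N, 121.027°W:
1: √((0.005·111.32)² + (0.006·88.67)²) = √(0.30980 + 0.28305) = 0.770 km
2: √((0.006·111.32)² + (-0.007·88.67)²) = √(0.44612 + 0.38526) = 0.912 km
3: √((-0.011·111.32)² + (-0.015·88.67)²) = √(1.49945 + 1.76903) = 1.808 km
4: √((0.004·111.32)² + (-0.008·88.67)²) = √(0.19827 + 0.50319) = 0.838 km
5: √((0.002·111.32)² + (0.007·88.67)²) = √(0.04957 + 0.38526) = 0.659 km
6: √((-0.007·111.32)² + (0.008·88.67)²) = √(0.60721 + 0.50319) = 1.054 km
7: √((-0.011·111.32)² + (-0.003·88.67)²) = √(1.49945 + 0.07076) = 1.253 km
Sorted: 5 (0.659 km) < 1 (0.770 km) < 4 (0.838 km) < 2 (0.912 km) < …

5, 1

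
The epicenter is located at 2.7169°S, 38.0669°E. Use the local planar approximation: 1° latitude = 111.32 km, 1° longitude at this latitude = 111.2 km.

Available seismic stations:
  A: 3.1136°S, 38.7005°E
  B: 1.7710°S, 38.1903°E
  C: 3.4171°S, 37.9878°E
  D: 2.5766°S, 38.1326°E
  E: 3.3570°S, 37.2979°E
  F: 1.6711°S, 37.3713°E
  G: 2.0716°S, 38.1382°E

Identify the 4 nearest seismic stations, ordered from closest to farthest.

Distances from 2.7169°S, 38.0669°E:
A: √((-0.3967·111.32)² + (0.6336·111.2)²) = √(1950.162478 + 4964.093028) = 83.1520 km
B: √((0.9459·111.32)² + (0.1234·111.2)²) = √(11087.582039 + 188.295480) = 106.1879 km
C: √((-0.7002·111.32)² + (-0.0791·111.2)²) = √(6075.620072 + 77.368209) = 78.4410 km
D: √((0.1403·111.32)² + (0.0657·111.2)²) = √(243.928046 + 53.375298) = 17.2425 km
E: √((-0.6401·111.32)² + (-0.7690·111.2)²) = √(5077.407845 + 7312.438964) = 111.3097 km
F: √((1.0458·111.32)² + (-0.6956·111.2)²) = √(13553.256897 + 5983.133885) = 139.7726 km
G: √((0.6453·111.32)² + (0.0713·111.2)²) = √(5160.237916 + 62.862064) = 72.2710 km
Sorted: D (17.2425 km) < G (72.2710 km) < C (78.4410 km) < A (83.1520 km) < B (106.1879 km) < E (111.3097 km) < …

D, G, C, A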